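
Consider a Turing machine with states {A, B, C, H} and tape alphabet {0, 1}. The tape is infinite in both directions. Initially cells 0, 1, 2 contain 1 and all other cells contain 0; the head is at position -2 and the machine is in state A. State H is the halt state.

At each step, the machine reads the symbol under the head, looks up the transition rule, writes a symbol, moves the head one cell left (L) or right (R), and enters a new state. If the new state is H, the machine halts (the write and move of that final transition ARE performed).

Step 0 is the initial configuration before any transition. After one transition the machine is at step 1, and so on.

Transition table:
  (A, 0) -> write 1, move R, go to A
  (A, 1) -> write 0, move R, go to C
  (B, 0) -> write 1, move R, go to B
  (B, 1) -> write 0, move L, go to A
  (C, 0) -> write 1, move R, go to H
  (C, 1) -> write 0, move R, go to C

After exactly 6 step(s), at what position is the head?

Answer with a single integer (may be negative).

Answer: 4

Derivation:
Step 1: in state A at pos -2, read 0 -> (A,0)->write 1,move R,goto A. Now: state=A, head=-1, tape[-3..3]=0101110 (head:   ^)
Step 2: in state A at pos -1, read 0 -> (A,0)->write 1,move R,goto A. Now: state=A, head=0, tape[-3..3]=0111110 (head:    ^)
Step 3: in state A at pos 0, read 1 -> (A,1)->write 0,move R,goto C. Now: state=C, head=1, tape[-3..3]=0110110 (head:     ^)
Step 4: in state C at pos 1, read 1 -> (C,1)->write 0,move R,goto C. Now: state=C, head=2, tape[-3..3]=0110010 (head:      ^)
Step 5: in state C at pos 2, read 1 -> (C,1)->write 0,move R,goto C. Now: state=C, head=3, tape[-3..4]=01100000 (head:       ^)
Step 6: in state C at pos 3, read 0 -> (C,0)->write 1,move R,goto H. Now: state=H, head=4, tape[-3..5]=011000100 (head:        ^)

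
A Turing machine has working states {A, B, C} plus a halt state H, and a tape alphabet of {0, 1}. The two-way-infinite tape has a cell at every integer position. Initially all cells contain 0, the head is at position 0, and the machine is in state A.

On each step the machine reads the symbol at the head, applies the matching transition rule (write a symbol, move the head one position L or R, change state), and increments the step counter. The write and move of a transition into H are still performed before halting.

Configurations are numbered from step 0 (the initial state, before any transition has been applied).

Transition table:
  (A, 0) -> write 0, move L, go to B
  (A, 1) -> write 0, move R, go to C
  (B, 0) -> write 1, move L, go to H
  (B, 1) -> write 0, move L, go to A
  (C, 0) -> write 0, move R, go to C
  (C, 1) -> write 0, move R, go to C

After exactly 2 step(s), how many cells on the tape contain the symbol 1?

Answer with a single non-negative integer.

Step 1: in state A at pos 0, read 0 -> (A,0)->write 0,move L,goto B. Now: state=B, head=-1, tape[-2..1]=0000 (head:  ^)
Step 2: in state B at pos -1, read 0 -> (B,0)->write 1,move L,goto H. Now: state=H, head=-2, tape[-3..1]=00100 (head:  ^)
Cells containing 1 after step 2: {-1} -> 1 cell(s)

Answer: 1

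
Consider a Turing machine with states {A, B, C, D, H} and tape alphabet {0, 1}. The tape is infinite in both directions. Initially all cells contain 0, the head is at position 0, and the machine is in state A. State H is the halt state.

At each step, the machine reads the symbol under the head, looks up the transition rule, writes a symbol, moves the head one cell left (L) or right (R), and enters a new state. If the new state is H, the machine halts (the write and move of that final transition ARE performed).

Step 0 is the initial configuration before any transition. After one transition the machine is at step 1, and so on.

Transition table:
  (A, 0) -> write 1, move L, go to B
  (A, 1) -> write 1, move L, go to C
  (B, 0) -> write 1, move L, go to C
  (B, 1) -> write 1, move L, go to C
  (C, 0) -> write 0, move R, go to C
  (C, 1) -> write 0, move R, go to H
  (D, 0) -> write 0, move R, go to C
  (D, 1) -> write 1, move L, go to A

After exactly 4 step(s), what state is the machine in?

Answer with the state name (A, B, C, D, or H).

Step 1: in state A at pos 0, read 0 -> (A,0)->write 1,move L,goto B. Now: state=B, head=-1, tape[-2..1]=0010 (head:  ^)
Step 2: in state B at pos -1, read 0 -> (B,0)->write 1,move L,goto C. Now: state=C, head=-2, tape[-3..1]=00110 (head:  ^)
Step 3: in state C at pos -2, read 0 -> (C,0)->write 0,move R,goto C. Now: state=C, head=-1, tape[-3..1]=00110 (head:   ^)
Step 4: in state C at pos -1, read 1 -> (C,1)->write 0,move R,goto H. Now: state=H, head=0, tape[-3..1]=00010 (head:    ^)

Answer: H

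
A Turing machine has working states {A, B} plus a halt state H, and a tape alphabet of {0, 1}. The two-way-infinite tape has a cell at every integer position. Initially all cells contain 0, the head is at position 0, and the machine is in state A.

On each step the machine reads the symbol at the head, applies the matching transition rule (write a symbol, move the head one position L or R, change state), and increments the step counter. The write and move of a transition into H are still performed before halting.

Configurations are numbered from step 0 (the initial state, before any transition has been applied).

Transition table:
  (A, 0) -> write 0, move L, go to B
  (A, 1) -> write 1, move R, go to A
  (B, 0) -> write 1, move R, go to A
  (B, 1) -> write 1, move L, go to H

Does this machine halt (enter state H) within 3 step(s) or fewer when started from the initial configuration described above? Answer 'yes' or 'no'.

Step 1: in state A at pos 0, read 0 -> (A,0)->write 0,move L,goto B. Now: state=B, head=-1, tape[-2..1]=0000 (head:  ^)
Step 2: in state B at pos -1, read 0 -> (B,0)->write 1,move R,goto A. Now: state=A, head=0, tape[-2..1]=0100 (head:   ^)
Step 3: in state A at pos 0, read 0 -> (A,0)->write 0,move L,goto B. Now: state=B, head=-1, tape[-2..1]=0100 (head:  ^)
After 3 step(s): state = B (not H) -> not halted within 3 -> no

Answer: no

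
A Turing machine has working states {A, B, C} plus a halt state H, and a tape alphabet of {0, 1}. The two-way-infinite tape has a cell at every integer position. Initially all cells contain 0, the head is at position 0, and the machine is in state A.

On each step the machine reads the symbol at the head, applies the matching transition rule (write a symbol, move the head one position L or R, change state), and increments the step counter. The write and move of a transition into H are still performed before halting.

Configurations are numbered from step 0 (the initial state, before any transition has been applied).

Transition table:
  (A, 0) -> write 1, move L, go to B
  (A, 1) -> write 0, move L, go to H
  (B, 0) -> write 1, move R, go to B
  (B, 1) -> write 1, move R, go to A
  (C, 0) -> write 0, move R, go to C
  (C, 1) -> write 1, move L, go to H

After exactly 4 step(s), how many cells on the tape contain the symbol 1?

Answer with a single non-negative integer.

Step 1: in state A at pos 0, read 0 -> (A,0)->write 1,move L,goto B. Now: state=B, head=-1, tape[-2..1]=0010 (head:  ^)
Step 2: in state B at pos -1, read 0 -> (B,0)->write 1,move R,goto B. Now: state=B, head=0, tape[-2..1]=0110 (head:   ^)
Step 3: in state B at pos 0, read 1 -> (B,1)->write 1,move R,goto A. Now: state=A, head=1, tape[-2..2]=01100 (head:    ^)
Step 4: in state A at pos 1, read 0 -> (A,0)->write 1,move L,goto B. Now: state=B, head=0, tape[-2..2]=01110 (head:   ^)
Cells containing 1 after step 4: {-1, 0, 1} -> 3 cell(s)

Answer: 3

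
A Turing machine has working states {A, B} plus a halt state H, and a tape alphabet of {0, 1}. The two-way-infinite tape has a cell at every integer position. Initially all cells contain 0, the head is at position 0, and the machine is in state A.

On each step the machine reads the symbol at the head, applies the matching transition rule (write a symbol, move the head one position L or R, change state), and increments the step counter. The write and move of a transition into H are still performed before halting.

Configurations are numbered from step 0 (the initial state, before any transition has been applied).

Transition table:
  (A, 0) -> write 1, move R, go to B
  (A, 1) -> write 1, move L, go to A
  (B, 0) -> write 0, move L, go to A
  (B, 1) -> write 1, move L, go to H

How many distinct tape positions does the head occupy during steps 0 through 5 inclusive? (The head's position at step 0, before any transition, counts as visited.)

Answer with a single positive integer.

Answer: 3

Derivation:
Step 1: in state A at pos 0, read 0 -> (A,0)->write 1,move R,goto B. Now: state=B, head=1, tape[-1..2]=0100 (head:   ^)
Step 2: in state B at pos 1, read 0 -> (B,0)->write 0,move L,goto A. Now: state=A, head=0, tape[-1..2]=0100 (head:  ^)
Step 3: in state A at pos 0, read 1 -> (A,1)->write 1,move L,goto A. Now: state=A, head=-1, tape[-2..2]=00100 (head:  ^)
Step 4: in state A at pos -1, read 0 -> (A,0)->write 1,move R,goto B. Now: state=B, head=0, tape[-2..2]=01100 (head:   ^)
Step 5: in state B at pos 0, read 1 -> (B,1)->write 1,move L,goto H. Now: state=H, head=-1, tape[-2..2]=01100 (head:  ^)
Head positions at steps 0..5: starting at 0, distinct positions visited = {-1, 0, 1} -> 3 position(s)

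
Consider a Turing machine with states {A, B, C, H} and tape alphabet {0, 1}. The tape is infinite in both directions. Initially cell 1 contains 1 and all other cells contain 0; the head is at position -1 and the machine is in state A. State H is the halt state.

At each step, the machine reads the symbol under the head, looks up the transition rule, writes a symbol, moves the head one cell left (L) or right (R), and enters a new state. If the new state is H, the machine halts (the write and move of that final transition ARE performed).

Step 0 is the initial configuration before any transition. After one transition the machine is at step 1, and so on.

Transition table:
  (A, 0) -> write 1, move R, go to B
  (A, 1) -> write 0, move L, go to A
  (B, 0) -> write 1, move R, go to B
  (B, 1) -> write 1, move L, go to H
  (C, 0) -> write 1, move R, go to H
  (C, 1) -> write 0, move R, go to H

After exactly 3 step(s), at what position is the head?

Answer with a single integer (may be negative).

Step 1: in state A at pos -1, read 0 -> (A,0)->write 1,move R,goto B. Now: state=B, head=0, tape[-2..2]=01010 (head:   ^)
Step 2: in state B at pos 0, read 0 -> (B,0)->write 1,move R,goto B. Now: state=B, head=1, tape[-2..2]=01110 (head:    ^)
Step 3: in state B at pos 1, read 1 -> (B,1)->write 1,move L,goto H. Now: state=H, head=0, tape[-2..2]=01110 (head:   ^)

Answer: 0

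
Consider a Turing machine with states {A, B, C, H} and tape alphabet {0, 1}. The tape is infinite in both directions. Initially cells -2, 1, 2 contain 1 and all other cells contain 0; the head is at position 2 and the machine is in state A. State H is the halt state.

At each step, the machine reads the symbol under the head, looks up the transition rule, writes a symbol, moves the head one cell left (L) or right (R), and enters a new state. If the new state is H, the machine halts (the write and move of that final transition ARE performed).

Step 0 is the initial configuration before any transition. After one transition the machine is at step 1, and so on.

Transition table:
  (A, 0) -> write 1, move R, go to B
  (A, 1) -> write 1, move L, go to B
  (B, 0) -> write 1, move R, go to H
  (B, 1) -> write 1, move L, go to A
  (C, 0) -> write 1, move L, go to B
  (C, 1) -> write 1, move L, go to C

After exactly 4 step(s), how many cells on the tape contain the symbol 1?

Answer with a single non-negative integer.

Step 1: in state A at pos 2, read 1 -> (A,1)->write 1,move L,goto B. Now: state=B, head=1, tape[-3..3]=0100110 (head:     ^)
Step 2: in state B at pos 1, read 1 -> (B,1)->write 1,move L,goto A. Now: state=A, head=0, tape[-3..3]=0100110 (head:    ^)
Step 3: in state A at pos 0, read 0 -> (A,0)->write 1,move R,goto B. Now: state=B, head=1, tape[-3..3]=0101110 (head:     ^)
Step 4: in state B at pos 1, read 1 -> (B,1)->write 1,move L,goto A. Now: state=A, head=0, tape[-3..3]=0101110 (head:    ^)
Cells containing 1 after step 4: {-2, 0, 1, 2} -> 4 cell(s)

Answer: 4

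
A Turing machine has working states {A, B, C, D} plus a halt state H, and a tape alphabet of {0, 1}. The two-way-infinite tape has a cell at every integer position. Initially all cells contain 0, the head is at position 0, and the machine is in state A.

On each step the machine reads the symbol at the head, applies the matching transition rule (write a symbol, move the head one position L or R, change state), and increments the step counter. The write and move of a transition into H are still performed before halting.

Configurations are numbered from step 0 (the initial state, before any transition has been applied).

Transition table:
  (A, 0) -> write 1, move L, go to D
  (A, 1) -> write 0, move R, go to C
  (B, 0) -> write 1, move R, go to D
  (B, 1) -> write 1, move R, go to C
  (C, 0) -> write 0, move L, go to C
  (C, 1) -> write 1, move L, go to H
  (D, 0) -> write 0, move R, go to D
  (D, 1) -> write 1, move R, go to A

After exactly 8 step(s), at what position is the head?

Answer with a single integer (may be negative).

Step 1: in state A at pos 0, read 0 -> (A,0)->write 1,move L,goto D. Now: state=D, head=-1, tape[-2..1]=0010 (head:  ^)
Step 2: in state D at pos -1, read 0 -> (D,0)->write 0,move R,goto D. Now: state=D, head=0, tape[-2..1]=0010 (head:   ^)
Step 3: in state D at pos 0, read 1 -> (D,1)->write 1,move R,goto A. Now: state=A, head=1, tape[-2..2]=00100 (head:    ^)
Step 4: in state A at pos 1, read 0 -> (A,0)->write 1,move L,goto D. Now: state=D, head=0, tape[-2..2]=00110 (head:   ^)
Step 5: in state D at pos 0, read 1 -> (D,1)->write 1,move R,goto A. Now: state=A, head=1, tape[-2..2]=00110 (head:    ^)
Step 6: in state A at pos 1, read 1 -> (A,1)->write 0,move R,goto C. Now: state=C, head=2, tape[-2..3]=001000 (head:     ^)
Step 7: in state C at pos 2, read 0 -> (C,0)->write 0,move L,goto C. Now: state=C, head=1, tape[-2..3]=001000 (head:    ^)
Step 8: in state C at pos 1, read 0 -> (C,0)->write 0,move L,goto C. Now: state=C, head=0, tape[-2..3]=001000 (head:   ^)

Answer: 0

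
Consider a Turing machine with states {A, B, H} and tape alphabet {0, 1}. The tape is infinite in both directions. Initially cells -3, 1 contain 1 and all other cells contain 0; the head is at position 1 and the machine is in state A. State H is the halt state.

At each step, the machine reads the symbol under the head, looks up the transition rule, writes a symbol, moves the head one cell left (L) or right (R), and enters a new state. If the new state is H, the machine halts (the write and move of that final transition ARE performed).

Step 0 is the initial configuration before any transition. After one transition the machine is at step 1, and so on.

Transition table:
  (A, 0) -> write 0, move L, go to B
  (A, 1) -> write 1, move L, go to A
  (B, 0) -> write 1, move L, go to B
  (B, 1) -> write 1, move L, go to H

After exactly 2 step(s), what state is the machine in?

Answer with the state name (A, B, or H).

Step 1: in state A at pos 1, read 1 -> (A,1)->write 1,move L,goto A. Now: state=A, head=0, tape[-4..2]=0100010 (head:     ^)
Step 2: in state A at pos 0, read 0 -> (A,0)->write 0,move L,goto B. Now: state=B, head=-1, tape[-4..2]=0100010 (head:    ^)

Answer: B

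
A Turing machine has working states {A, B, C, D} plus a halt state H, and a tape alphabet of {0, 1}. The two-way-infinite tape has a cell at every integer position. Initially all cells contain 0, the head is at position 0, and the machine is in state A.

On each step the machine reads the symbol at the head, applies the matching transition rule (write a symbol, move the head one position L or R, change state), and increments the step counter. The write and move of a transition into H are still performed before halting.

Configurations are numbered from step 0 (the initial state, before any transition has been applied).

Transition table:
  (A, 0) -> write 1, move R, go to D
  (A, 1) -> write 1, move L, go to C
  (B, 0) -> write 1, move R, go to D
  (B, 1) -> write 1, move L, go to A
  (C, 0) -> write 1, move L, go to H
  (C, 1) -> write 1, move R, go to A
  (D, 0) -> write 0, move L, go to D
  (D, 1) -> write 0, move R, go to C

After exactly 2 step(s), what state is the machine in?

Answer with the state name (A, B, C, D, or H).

Answer: D

Derivation:
Step 1: in state A at pos 0, read 0 -> (A,0)->write 1,move R,goto D. Now: state=D, head=1, tape[-1..2]=0100 (head:   ^)
Step 2: in state D at pos 1, read 0 -> (D,0)->write 0,move L,goto D. Now: state=D, head=0, tape[-1..2]=0100 (head:  ^)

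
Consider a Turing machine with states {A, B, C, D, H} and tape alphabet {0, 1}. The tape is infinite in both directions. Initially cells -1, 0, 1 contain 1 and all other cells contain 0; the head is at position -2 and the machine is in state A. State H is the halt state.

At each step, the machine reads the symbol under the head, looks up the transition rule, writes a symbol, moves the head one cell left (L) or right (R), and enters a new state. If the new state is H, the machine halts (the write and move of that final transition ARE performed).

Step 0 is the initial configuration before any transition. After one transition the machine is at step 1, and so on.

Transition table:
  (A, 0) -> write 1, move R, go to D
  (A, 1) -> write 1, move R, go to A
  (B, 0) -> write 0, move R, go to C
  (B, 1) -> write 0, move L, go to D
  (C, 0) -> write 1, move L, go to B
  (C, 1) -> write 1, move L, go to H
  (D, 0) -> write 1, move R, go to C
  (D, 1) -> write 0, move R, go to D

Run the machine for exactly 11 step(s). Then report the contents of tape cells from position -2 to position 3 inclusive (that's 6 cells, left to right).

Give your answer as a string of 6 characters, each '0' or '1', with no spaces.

Step 1: in state A at pos -2, read 0 -> (A,0)->write 1,move R,goto D. Now: state=D, head=-1, tape[-3..2]=011110 (head:   ^)
Step 2: in state D at pos -1, read 1 -> (D,1)->write 0,move R,goto D. Now: state=D, head=0, tape[-3..2]=010110 (head:    ^)
Step 3: in state D at pos 0, read 1 -> (D,1)->write 0,move R,goto D. Now: state=D, head=1, tape[-3..2]=010010 (head:     ^)
Step 4: in state D at pos 1, read 1 -> (D,1)->write 0,move R,goto D. Now: state=D, head=2, tape[-3..3]=0100000 (head:      ^)
Step 5: in state D at pos 2, read 0 -> (D,0)->write 1,move R,goto C. Now: state=C, head=3, tape[-3..4]=01000100 (head:       ^)
Step 6: in state C at pos 3, read 0 -> (C,0)->write 1,move L,goto B. Now: state=B, head=2, tape[-3..4]=01000110 (head:      ^)
Step 7: in state B at pos 2, read 1 -> (B,1)->write 0,move L,goto D. Now: state=D, head=1, tape[-3..4]=01000010 (head:     ^)
Step 8: in state D at pos 1, read 0 -> (D,0)->write 1,move R,goto C. Now: state=C, head=2, tape[-3..4]=01001010 (head:      ^)
Step 9: in state C at pos 2, read 0 -> (C,0)->write 1,move L,goto B. Now: state=B, head=1, tape[-3..4]=01001110 (head:     ^)
Step 10: in state B at pos 1, read 1 -> (B,1)->write 0,move L,goto D. Now: state=D, head=0, tape[-3..4]=01000110 (head:    ^)
Step 11: in state D at pos 0, read 0 -> (D,0)->write 1,move R,goto C. Now: state=C, head=1, tape[-3..4]=01010110 (head:     ^)

Answer: 101011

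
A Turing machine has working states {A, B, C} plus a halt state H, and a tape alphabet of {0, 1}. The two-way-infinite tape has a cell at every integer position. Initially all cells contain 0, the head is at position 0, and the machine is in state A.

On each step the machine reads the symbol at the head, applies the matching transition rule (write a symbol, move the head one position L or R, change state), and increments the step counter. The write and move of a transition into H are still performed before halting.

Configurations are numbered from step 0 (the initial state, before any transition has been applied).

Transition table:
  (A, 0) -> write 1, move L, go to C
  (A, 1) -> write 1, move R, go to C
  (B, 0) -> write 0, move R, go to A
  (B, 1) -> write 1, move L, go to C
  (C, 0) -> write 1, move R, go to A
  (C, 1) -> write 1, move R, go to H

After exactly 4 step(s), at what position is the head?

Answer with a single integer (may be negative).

Step 1: in state A at pos 0, read 0 -> (A,0)->write 1,move L,goto C. Now: state=C, head=-1, tape[-2..1]=0010 (head:  ^)
Step 2: in state C at pos -1, read 0 -> (C,0)->write 1,move R,goto A. Now: state=A, head=0, tape[-2..1]=0110 (head:   ^)
Step 3: in state A at pos 0, read 1 -> (A,1)->write 1,move R,goto C. Now: state=C, head=1, tape[-2..2]=01100 (head:    ^)
Step 4: in state C at pos 1, read 0 -> (C,0)->write 1,move R,goto A. Now: state=A, head=2, tape[-2..3]=011100 (head:     ^)

Answer: 2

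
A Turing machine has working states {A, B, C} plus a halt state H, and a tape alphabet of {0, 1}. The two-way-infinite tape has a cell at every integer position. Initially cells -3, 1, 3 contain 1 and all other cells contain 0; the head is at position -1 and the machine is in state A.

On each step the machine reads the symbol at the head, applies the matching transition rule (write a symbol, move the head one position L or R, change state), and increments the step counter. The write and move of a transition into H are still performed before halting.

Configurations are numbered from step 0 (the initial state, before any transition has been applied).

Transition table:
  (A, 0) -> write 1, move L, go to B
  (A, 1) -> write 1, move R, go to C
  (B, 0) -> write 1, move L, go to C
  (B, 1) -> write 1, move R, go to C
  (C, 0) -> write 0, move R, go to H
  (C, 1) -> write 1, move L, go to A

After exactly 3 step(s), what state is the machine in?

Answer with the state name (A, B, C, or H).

Step 1: in state A at pos -1, read 0 -> (A,0)->write 1,move L,goto B. Now: state=B, head=-2, tape[-4..4]=010101010 (head:   ^)
Step 2: in state B at pos -2, read 0 -> (B,0)->write 1,move L,goto C. Now: state=C, head=-3, tape[-4..4]=011101010 (head:  ^)
Step 3: in state C at pos -3, read 1 -> (C,1)->write 1,move L,goto A. Now: state=A, head=-4, tape[-5..4]=0011101010 (head:  ^)

Answer: A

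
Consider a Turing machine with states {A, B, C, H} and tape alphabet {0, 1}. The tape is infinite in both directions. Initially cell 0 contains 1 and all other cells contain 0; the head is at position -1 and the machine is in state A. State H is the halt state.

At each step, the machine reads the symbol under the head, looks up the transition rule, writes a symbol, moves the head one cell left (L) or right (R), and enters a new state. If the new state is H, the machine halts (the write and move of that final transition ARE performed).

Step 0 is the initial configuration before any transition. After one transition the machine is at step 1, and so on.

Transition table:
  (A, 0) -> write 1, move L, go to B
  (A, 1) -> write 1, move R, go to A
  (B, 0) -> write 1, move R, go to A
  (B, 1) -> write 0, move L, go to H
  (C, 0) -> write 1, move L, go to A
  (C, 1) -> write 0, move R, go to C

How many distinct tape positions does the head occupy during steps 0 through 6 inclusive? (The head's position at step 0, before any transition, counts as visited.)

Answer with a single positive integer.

Answer: 4

Derivation:
Step 1: in state A at pos -1, read 0 -> (A,0)->write 1,move L,goto B. Now: state=B, head=-2, tape[-3..1]=00110 (head:  ^)
Step 2: in state B at pos -2, read 0 -> (B,0)->write 1,move R,goto A. Now: state=A, head=-1, tape[-3..1]=01110 (head:   ^)
Step 3: in state A at pos -1, read 1 -> (A,1)->write 1,move R,goto A. Now: state=A, head=0, tape[-3..1]=01110 (head:    ^)
Step 4: in state A at pos 0, read 1 -> (A,1)->write 1,move R,goto A. Now: state=A, head=1, tape[-3..2]=011100 (head:     ^)
Step 5: in state A at pos 1, read 0 -> (A,0)->write 1,move L,goto B. Now: state=B, head=0, tape[-3..2]=011110 (head:    ^)
Step 6: in state B at pos 0, read 1 -> (B,1)->write 0,move L,goto H. Now: state=H, head=-1, tape[-3..2]=011010 (head:   ^)
Head positions at steps 0..6: starting at -1, distinct positions visited = {-2, -1, 0, 1} -> 4 position(s)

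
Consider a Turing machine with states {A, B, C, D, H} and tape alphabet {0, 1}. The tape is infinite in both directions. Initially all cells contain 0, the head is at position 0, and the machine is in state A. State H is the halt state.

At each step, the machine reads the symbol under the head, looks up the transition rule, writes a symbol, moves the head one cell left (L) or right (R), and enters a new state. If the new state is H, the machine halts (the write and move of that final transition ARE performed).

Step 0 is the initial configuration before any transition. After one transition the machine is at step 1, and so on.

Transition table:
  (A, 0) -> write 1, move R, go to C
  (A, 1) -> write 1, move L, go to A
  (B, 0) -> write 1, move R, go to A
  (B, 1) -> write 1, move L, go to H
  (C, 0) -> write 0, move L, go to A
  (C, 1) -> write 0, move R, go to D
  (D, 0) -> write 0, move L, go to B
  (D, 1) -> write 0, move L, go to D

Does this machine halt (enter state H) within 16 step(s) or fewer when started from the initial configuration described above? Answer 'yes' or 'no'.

Answer: no

Derivation:
Step 1: in state A at pos 0, read 0 -> (A,0)->write 1,move R,goto C. Now: state=C, head=1, tape[-1..2]=0100 (head:   ^)
Step 2: in state C at pos 1, read 0 -> (C,0)->write 0,move L,goto A. Now: state=A, head=0, tape[-1..2]=0100 (head:  ^)
Step 3: in state A at pos 0, read 1 -> (A,1)->write 1,move L,goto A. Now: state=A, head=-1, tape[-2..2]=00100 (head:  ^)
Step 4: in state A at pos -1, read 0 -> (A,0)->write 1,move R,goto C. Now: state=C, head=0, tape[-2..2]=01100 (head:   ^)
Step 5: in state C at pos 0, read 1 -> (C,1)->write 0,move R,goto D. Now: state=D, head=1, tape[-2..2]=01000 (head:    ^)
Step 6: in state D at pos 1, read 0 -> (D,0)->write 0,move L,goto B. Now: state=B, head=0, tape[-2..2]=01000 (head:   ^)
Step 7: in state B at pos 0, read 0 -> (B,0)->write 1,move R,goto A. Now: state=A, head=1, tape[-2..2]=01100 (head:    ^)
Step 8: in state A at pos 1, read 0 -> (A,0)->write 1,move R,goto C. Now: state=C, head=2, tape[-2..3]=011100 (head:     ^)
Step 9: in state C at pos 2, read 0 -> (C,0)->write 0,move L,goto A. Now: state=A, head=1, tape[-2..3]=011100 (head:    ^)
Step 10: in state A at pos 1, read 1 -> (A,1)->write 1,move L,goto A. Now: state=A, head=0, tape[-2..3]=011100 (head:   ^)
Step 11: in state A at pos 0, read 1 -> (A,1)->write 1,move L,goto A. Now: state=A, head=-1, tape[-2..3]=011100 (head:  ^)
Step 12: in state A at pos -1, read 1 -> (A,1)->write 1,move L,goto A. Now: state=A, head=-2, tape[-3..3]=0011100 (head:  ^)
Step 13: in state A at pos -2, read 0 -> (A,0)->write 1,move R,goto C. Now: state=C, head=-1, tape[-3..3]=0111100 (head:   ^)
Step 14: in state C at pos -1, read 1 -> (C,1)->write 0,move R,goto D. Now: state=D, head=0, tape[-3..3]=0101100 (head:    ^)
Step 15: in state D at pos 0, read 1 -> (D,1)->write 0,move L,goto D. Now: state=D, head=-1, tape[-3..3]=0100100 (head:   ^)
Step 16: in state D at pos -1, read 0 -> (D,0)->write 0,move L,goto B. Now: state=B, head=-2, tape[-3..3]=0100100 (head:  ^)
After 16 step(s): state = B (not H) -> not halted within 16 -> no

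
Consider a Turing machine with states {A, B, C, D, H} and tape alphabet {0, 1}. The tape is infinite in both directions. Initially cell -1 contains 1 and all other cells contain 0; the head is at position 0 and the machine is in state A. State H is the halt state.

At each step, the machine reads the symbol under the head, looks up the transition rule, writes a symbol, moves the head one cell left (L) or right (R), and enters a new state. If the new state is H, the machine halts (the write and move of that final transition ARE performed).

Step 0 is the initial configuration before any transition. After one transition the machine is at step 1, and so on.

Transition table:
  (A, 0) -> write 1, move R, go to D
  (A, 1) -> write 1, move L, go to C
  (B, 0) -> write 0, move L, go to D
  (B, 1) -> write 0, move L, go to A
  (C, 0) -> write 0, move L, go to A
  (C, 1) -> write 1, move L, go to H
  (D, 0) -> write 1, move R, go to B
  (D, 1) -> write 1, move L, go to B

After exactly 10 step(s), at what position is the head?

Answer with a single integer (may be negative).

Step 1: in state A at pos 0, read 0 -> (A,0)->write 1,move R,goto D. Now: state=D, head=1, tape[-2..2]=01100 (head:    ^)
Step 2: in state D at pos 1, read 0 -> (D,0)->write 1,move R,goto B. Now: state=B, head=2, tape[-2..3]=011100 (head:     ^)
Step 3: in state B at pos 2, read 0 -> (B,0)->write 0,move L,goto D. Now: state=D, head=1, tape[-2..3]=011100 (head:    ^)
Step 4: in state D at pos 1, read 1 -> (D,1)->write 1,move L,goto B. Now: state=B, head=0, tape[-2..3]=011100 (head:   ^)
Step 5: in state B at pos 0, read 1 -> (B,1)->write 0,move L,goto A. Now: state=A, head=-1, tape[-2..3]=010100 (head:  ^)
Step 6: in state A at pos -1, read 1 -> (A,1)->write 1,move L,goto C. Now: state=C, head=-2, tape[-3..3]=0010100 (head:  ^)
Step 7: in state C at pos -2, read 0 -> (C,0)->write 0,move L,goto A. Now: state=A, head=-3, tape[-4..3]=00010100 (head:  ^)
Step 8: in state A at pos -3, read 0 -> (A,0)->write 1,move R,goto D. Now: state=D, head=-2, tape[-4..3]=01010100 (head:   ^)
Step 9: in state D at pos -2, read 0 -> (D,0)->write 1,move R,goto B. Now: state=B, head=-1, tape[-4..3]=01110100 (head:    ^)
Step 10: in state B at pos -1, read 1 -> (B,1)->write 0,move L,goto A. Now: state=A, head=-2, tape[-4..3]=01100100 (head:   ^)

Answer: -2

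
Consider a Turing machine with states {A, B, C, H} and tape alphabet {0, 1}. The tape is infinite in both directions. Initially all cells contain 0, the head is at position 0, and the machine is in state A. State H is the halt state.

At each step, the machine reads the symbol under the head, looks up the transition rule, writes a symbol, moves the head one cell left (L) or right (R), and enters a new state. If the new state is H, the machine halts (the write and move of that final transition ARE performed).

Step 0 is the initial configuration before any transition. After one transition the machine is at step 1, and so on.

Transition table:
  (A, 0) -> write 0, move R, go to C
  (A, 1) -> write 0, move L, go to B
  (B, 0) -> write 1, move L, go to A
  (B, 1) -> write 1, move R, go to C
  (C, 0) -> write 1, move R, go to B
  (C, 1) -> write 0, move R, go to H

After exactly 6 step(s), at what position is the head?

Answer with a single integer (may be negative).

Step 1: in state A at pos 0, read 0 -> (A,0)->write 0,move R,goto C. Now: state=C, head=1, tape[-1..2]=0000 (head:   ^)
Step 2: in state C at pos 1, read 0 -> (C,0)->write 1,move R,goto B. Now: state=B, head=2, tape[-1..3]=00100 (head:    ^)
Step 3: in state B at pos 2, read 0 -> (B,0)->write 1,move L,goto A. Now: state=A, head=1, tape[-1..3]=00110 (head:   ^)
Step 4: in state A at pos 1, read 1 -> (A,1)->write 0,move L,goto B. Now: state=B, head=0, tape[-1..3]=00010 (head:  ^)
Step 5: in state B at pos 0, read 0 -> (B,0)->write 1,move L,goto A. Now: state=A, head=-1, tape[-2..3]=001010 (head:  ^)
Step 6: in state A at pos -1, read 0 -> (A,0)->write 0,move R,goto C. Now: state=C, head=0, tape[-2..3]=001010 (head:   ^)

Answer: 0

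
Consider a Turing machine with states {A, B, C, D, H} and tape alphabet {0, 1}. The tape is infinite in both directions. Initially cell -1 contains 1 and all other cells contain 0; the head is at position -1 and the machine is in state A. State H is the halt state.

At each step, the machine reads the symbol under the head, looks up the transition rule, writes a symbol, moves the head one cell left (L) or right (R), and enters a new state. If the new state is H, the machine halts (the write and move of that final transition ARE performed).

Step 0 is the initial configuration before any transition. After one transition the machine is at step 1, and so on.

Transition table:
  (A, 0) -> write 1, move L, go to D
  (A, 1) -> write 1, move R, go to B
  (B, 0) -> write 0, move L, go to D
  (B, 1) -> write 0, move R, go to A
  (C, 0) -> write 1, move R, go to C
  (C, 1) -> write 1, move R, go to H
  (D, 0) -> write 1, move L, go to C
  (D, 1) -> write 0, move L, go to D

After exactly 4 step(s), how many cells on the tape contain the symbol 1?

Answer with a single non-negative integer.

Answer: 1

Derivation:
Step 1: in state A at pos -1, read 1 -> (A,1)->write 1,move R,goto B. Now: state=B, head=0, tape[-2..1]=0100 (head:   ^)
Step 2: in state B at pos 0, read 0 -> (B,0)->write 0,move L,goto D. Now: state=D, head=-1, tape[-2..1]=0100 (head:  ^)
Step 3: in state D at pos -1, read 1 -> (D,1)->write 0,move L,goto D. Now: state=D, head=-2, tape[-3..1]=00000 (head:  ^)
Step 4: in state D at pos -2, read 0 -> (D,0)->write 1,move L,goto C. Now: state=C, head=-3, tape[-4..1]=001000 (head:  ^)
Cells containing 1 after step 4: {-2} -> 1 cell(s)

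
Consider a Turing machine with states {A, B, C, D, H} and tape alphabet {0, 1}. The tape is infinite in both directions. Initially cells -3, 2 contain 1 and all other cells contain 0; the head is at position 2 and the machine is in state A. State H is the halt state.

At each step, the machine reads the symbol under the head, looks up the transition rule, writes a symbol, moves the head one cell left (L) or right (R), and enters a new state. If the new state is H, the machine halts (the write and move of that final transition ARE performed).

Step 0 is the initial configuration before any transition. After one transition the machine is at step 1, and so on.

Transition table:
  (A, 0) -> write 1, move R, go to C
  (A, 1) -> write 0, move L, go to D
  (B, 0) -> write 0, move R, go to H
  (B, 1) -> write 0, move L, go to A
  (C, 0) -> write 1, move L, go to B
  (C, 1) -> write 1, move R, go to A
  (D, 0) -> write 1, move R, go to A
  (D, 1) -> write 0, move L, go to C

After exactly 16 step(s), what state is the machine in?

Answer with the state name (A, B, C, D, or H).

Answer: D

Derivation:
Step 1: in state A at pos 2, read 1 -> (A,1)->write 0,move L,goto D. Now: state=D, head=1, tape[-4..3]=01000000 (head:      ^)
Step 2: in state D at pos 1, read 0 -> (D,0)->write 1,move R,goto A. Now: state=A, head=2, tape[-4..3]=01000100 (head:       ^)
Step 3: in state A at pos 2, read 0 -> (A,0)->write 1,move R,goto C. Now: state=C, head=3, tape[-4..4]=010001100 (head:        ^)
Step 4: in state C at pos 3, read 0 -> (C,0)->write 1,move L,goto B. Now: state=B, head=2, tape[-4..4]=010001110 (head:       ^)
Step 5: in state B at pos 2, read 1 -> (B,1)->write 0,move L,goto A. Now: state=A, head=1, tape[-4..4]=010001010 (head:      ^)
Step 6: in state A at pos 1, read 1 -> (A,1)->write 0,move L,goto D. Now: state=D, head=0, tape[-4..4]=010000010 (head:     ^)
Step 7: in state D at pos 0, read 0 -> (D,0)->write 1,move R,goto A. Now: state=A, head=1, tape[-4..4]=010010010 (head:      ^)
Step 8: in state A at pos 1, read 0 -> (A,0)->write 1,move R,goto C. Now: state=C, head=2, tape[-4..4]=010011010 (head:       ^)
Step 9: in state C at pos 2, read 0 -> (C,0)->write 1,move L,goto B. Now: state=B, head=1, tape[-4..4]=010011110 (head:      ^)
Step 10: in state B at pos 1, read 1 -> (B,1)->write 0,move L,goto A. Now: state=A, head=0, tape[-4..4]=010010110 (head:     ^)
Step 11: in state A at pos 0, read 1 -> (A,1)->write 0,move L,goto D. Now: state=D, head=-1, tape[-4..4]=010000110 (head:    ^)
Step 12: in state D at pos -1, read 0 -> (D,0)->write 1,move R,goto A. Now: state=A, head=0, tape[-4..4]=010100110 (head:     ^)
Step 13: in state A at pos 0, read 0 -> (A,0)->write 1,move R,goto C. Now: state=C, head=1, tape[-4..4]=010110110 (head:      ^)
Step 14: in state C at pos 1, read 0 -> (C,0)->write 1,move L,goto B. Now: state=B, head=0, tape[-4..4]=010111110 (head:     ^)
Step 15: in state B at pos 0, read 1 -> (B,1)->write 0,move L,goto A. Now: state=A, head=-1, tape[-4..4]=010101110 (head:    ^)
Step 16: in state A at pos -1, read 1 -> (A,1)->write 0,move L,goto D. Now: state=D, head=-2, tape[-4..4]=010001110 (head:   ^)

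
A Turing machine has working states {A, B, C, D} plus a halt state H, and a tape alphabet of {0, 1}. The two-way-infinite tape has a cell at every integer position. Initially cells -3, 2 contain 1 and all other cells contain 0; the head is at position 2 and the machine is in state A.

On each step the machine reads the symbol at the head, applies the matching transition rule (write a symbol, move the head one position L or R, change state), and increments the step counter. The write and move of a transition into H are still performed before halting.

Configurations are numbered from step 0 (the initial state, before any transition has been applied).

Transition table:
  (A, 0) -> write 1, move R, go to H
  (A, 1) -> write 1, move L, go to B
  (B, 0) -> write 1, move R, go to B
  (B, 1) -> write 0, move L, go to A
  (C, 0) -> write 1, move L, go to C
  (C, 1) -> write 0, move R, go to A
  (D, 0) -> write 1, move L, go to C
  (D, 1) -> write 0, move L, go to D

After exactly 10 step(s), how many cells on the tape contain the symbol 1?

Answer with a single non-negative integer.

Step 1: in state A at pos 2, read 1 -> (A,1)->write 1,move L,goto B. Now: state=B, head=1, tape[-4..3]=01000010 (head:      ^)
Step 2: in state B at pos 1, read 0 -> (B,0)->write 1,move R,goto B. Now: state=B, head=2, tape[-4..3]=01000110 (head:       ^)
Step 3: in state B at pos 2, read 1 -> (B,1)->write 0,move L,goto A. Now: state=A, head=1, tape[-4..3]=01000100 (head:      ^)
Step 4: in state A at pos 1, read 1 -> (A,1)->write 1,move L,goto B. Now: state=B, head=0, tape[-4..3]=01000100 (head:     ^)
Step 5: in state B at pos 0, read 0 -> (B,0)->write 1,move R,goto B. Now: state=B, head=1, tape[-4..3]=01001100 (head:      ^)
Step 6: in state B at pos 1, read 1 -> (B,1)->write 0,move L,goto A. Now: state=A, head=0, tape[-4..3]=01001000 (head:     ^)
Step 7: in state A at pos 0, read 1 -> (A,1)->write 1,move L,goto B. Now: state=B, head=-1, tape[-4..3]=01001000 (head:    ^)
Step 8: in state B at pos -1, read 0 -> (B,0)->write 1,move R,goto B. Now: state=B, head=0, tape[-4..3]=01011000 (head:     ^)
Step 9: in state B at pos 0, read 1 -> (B,1)->write 0,move L,goto A. Now: state=A, head=-1, tape[-4..3]=01010000 (head:    ^)
Step 10: in state A at pos -1, read 1 -> (A,1)->write 1,move L,goto B. Now: state=B, head=-2, tape[-4..3]=01010000 (head:   ^)
Cells containing 1 after step 10: {-3, -1} -> 2 cell(s)

Answer: 2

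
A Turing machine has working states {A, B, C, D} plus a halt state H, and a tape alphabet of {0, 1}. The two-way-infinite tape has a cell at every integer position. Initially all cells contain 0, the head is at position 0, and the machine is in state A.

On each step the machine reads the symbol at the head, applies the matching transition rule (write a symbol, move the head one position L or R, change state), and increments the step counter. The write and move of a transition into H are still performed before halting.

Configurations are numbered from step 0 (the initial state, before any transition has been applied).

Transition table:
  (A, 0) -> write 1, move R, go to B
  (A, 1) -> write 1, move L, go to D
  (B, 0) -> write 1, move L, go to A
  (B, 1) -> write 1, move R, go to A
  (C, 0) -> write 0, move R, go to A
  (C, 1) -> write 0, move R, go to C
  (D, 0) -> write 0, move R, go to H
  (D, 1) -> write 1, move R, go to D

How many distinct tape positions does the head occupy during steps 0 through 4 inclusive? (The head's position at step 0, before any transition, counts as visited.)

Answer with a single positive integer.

Step 1: in state A at pos 0, read 0 -> (A,0)->write 1,move R,goto B. Now: state=B, head=1, tape[-1..2]=0100 (head:   ^)
Step 2: in state B at pos 1, read 0 -> (B,0)->write 1,move L,goto A. Now: state=A, head=0, tape[-1..2]=0110 (head:  ^)
Step 3: in state A at pos 0, read 1 -> (A,1)->write 1,move L,goto D. Now: state=D, head=-1, tape[-2..2]=00110 (head:  ^)
Step 4: in state D at pos -1, read 0 -> (D,0)->write 0,move R,goto H. Now: state=H, head=0, tape[-2..2]=00110 (head:   ^)
Head positions at steps 0..4: starting at 0, distinct positions visited = {-1, 0, 1} -> 3 position(s)

Answer: 3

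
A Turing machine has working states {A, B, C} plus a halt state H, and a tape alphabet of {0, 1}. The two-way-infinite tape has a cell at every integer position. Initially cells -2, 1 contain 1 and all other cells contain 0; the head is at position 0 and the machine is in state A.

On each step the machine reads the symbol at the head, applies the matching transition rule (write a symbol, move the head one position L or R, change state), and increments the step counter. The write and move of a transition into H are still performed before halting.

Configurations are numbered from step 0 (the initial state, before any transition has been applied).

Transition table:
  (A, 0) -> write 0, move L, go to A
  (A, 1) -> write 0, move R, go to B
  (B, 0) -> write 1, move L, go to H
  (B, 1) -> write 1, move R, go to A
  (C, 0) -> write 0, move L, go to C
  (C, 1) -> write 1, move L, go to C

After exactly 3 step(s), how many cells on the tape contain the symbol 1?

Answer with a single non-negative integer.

Step 1: in state A at pos 0, read 0 -> (A,0)->write 0,move L,goto A. Now: state=A, head=-1, tape[-3..2]=010010 (head:   ^)
Step 2: in state A at pos -1, read 0 -> (A,0)->write 0,move L,goto A. Now: state=A, head=-2, tape[-3..2]=010010 (head:  ^)
Step 3: in state A at pos -2, read 1 -> (A,1)->write 0,move R,goto B. Now: state=B, head=-1, tape[-3..2]=000010 (head:   ^)
Cells containing 1 after step 3: {1} -> 1 cell(s)

Answer: 1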